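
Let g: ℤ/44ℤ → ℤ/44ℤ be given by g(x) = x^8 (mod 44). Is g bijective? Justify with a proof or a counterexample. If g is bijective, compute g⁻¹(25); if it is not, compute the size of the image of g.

12

g(10): Repeated squaring mod 44: 10^1 ≡ 10, 10^2 ≡ 10² = 100 ≡ 12, 10^4 ≡ 12² = 144 ≡ 12, 10^8 ≡ 12² = 144 ≡ 12. So 10^8 ≡ 12 (mod 44).
g(12): Repeated squaring mod 44: 12^1 ≡ 12, 12^2 ≡ 12² = 144 ≡ 12, 12^4 ≡ 12² = 144 ≡ 12, 12^8 ≡ 12² = 144 ≡ 12. So 12^8 ≡ 12 (mod 44).
So g(10) = g(12) = 12 while 10 ≠ 12, so g is not injective, hence not bijective.
Since g is not bijective, we determine |image(g)|. Computing x^8 mod 44 for each x (by repeated squaring, reducing mod 44 at every step), the values g(0), g(1), …, g(43) are: 0, 1, 36, 5, 20, 37, 4, 9, 16, 25, 12, 33, 12, 25, 16, 9, 4, 37, 20, 5, 36, 1, 0, 1, 36, 5, 20, 37, 4, 9, 16, 25, 12, 33, 12, 25, 16, 9, 4, 37, 20, 5, 36, 1.
The distinct values are {0, 1, 4, 5, 9, 12, 16, 20, 25, 33, 36, 37}; there are 12 of them.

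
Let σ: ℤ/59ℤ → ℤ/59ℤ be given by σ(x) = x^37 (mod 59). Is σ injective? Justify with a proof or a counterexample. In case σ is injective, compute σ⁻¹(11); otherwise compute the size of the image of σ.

Since 59 is prime, the nonzero elements of ℤ/59ℤ form a cyclic group of order 58.
As gcd(37, 58) = 1, raising to the 37th power is a bijection on this group: if s^37 ≡ t^37 then (st^{−1})^37 = 1, and the only element of order dividing gcd(37, 58) = 1 is 1, so s = t.
With σ(0) = 0 this makes σ injective on all of ℤ/59ℤ, hence bijective (finite equal-size domain and codomain). In particular σ is injective.
Since σ is injective, we find the preimage of 11. The inverse of x ↦ x^37 on (ℤ/59ℤ)^× is x ↦ x^11, because 37·11 = 407 = 7·58 + 1 ≡ 1 (mod 58) and x^{58} = 1 for x ≠ 0 (Fermat). So σ⁻¹(11) = 11^11 mod 59.
Repeated squaring mod 59: 11^1 ≡ 11, 11^2 ≡ 11² = 121 ≡ 3, 11^4 ≡ 3² = 9, 11^8 ≡ 9² = 81 ≡ 22. Since 11 = 8 + 2 + 1, 11^11 ≡ 22·3·11: 22·3 = 66 ≡ 7, then 7·11 = 77 ≡ 18. So 11^11 ≡ 18 (mod 59).
Hence σ⁻¹(11) = 18.

18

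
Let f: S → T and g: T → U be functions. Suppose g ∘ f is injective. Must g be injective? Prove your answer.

not injective

No. Take S = {0, 1}, T = {0, 1, 2}, U = {0, 1, 2}, f(a) = a for each a ∈ S, and g(b) = 1 if b ∈ {1, 2} else g(b) = b.
Then g ∘ f = f is injective (S ⊂ T and f is the inclusion), but g(1) = g(2) = 1 with 1 ≠ 2, so g is not injective.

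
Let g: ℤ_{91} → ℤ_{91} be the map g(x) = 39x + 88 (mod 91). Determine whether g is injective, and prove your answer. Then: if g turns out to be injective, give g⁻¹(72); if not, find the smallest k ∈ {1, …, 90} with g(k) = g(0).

We have gcd(39, 91) = 13 > 1. Taking s = 0 and t = 7: g(0) = 88 and g(7) = 39·7 + 88 = 361 ≡ 88 (mod 91).
So g(0) = g(7) while 0 ≠ 7, hence g is not injective.
Since g is not injective, we find the least positive k with g(k) = g(0): this means 39k ≡ 0 (mod 91), i.e. 91 ∣ 39k. Since gcd(39, 91) = 13, dividing through by 13 this holds exactly when 7 ∣ 3k, and as gcd(3, 7) = 1, exactly when 7 ∣ k.
The smallest positive such k is 7.

7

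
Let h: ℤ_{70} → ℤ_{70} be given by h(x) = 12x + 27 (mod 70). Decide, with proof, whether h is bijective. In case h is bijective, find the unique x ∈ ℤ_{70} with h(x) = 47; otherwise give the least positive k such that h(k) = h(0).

35

Recall that h is injective when h(x_1) = h(x_2) forces x_1 = x_2.
We have gcd(12, 70) = 2 > 1. Taking x_1 = 0 and x_2 = 35: h(0) = 27 and h(35) = 12·35 + 27 = 447 ≡ 27 (mod 70).
So h(0) = h(35) while 0 ≠ 35, therefore h is not injective, hence not bijective.
Since h is not bijective, we find the least positive k with h(k) = h(0): this means 12k ≡ 0 (mod 70), i.e. 70 ∣ 12k. Since gcd(12, 70) = 2, dividing through by 2 this holds exactly when 35 ∣ 6k, and as gcd(6, 35) = 1, exactly when 35 ∣ k.
The smallest positive such k is 35.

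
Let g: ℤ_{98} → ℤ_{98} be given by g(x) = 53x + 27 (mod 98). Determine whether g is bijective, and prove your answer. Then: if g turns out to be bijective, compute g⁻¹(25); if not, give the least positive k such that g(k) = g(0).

Suppose g(x_1) = g(x_2) in ℤ_{98}. Then 53x_1 + 27 ≡ 53x_2 + 27 (mod 98), so 53(x_1 − x_2) ≡ 0 (mod 98).
Since gcd(53, 98) = 1, 53 is invertible modulo 98, hence x_1 − x_2 ≡ 0 (mod 98), i.e. x_1 = x_2.
We now compute 53⁻¹ mod 98 explicitly. Euclid's algorithm: 98 = 1·53 + 45, 53 = 1·45 + 8, 45 = 5·8 + 5, 8 = 1·5 + 3, 5 = 1·3 + 2, 3 = 1·2 + 1; back-substituting gives 1 = 37·53 − 20·98, so 53⁻¹ ≡ 37 (mod 98).
For any y ∈ ℤ_{98}, x = 37(y − 27) mod 98 satisfies g(x) = 53·37(y − 27) + 27 ≡ y (since 53·37 ≡ 1 mod 98). So every y has a preimage.
Therefore g is bijective.
Since g is bijective, we find g⁻¹(25): we need 53x ≡ 25 − 27 ≡ 96 (mod 98). Using 53⁻¹ = 37: x ≡ 37·96 = 3552 = 36·98 + 24, so x = 24.
Check: g(24) = 53·24 + 27 = 1299 = 13·98 + 25 ≡ 25 (mod 98).

24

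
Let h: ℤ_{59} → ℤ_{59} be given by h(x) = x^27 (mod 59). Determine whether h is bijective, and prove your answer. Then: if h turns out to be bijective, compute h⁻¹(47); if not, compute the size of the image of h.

Since 59 is prime, the nonzero elements of ℤ_{59} form a cyclic group of order 58.
As gcd(27, 58) = 1, raising to the 27th power is a bijection on this group: if a^27 ≡ b^27 then (ab^{−1})^27 = 1, and the only element of order dividing gcd(27, 58) = 1 is 1, so a = b.
With h(0) = 0 this makes h injective on all of ℤ_{59}, hence bijective (finite equal-size domain and codomain). In particular h is bijective.
Since h is bijective, we find the preimage of 47. The inverse of x ↦ x^27 on (ℤ_{59})^× is x ↦ x^43, because 27·43 = 1161 = 20·58 + 1 ≡ 1 (mod 58) and x^{58} = 1 for x ≠ 0 (Fermat). So h⁻¹(47) = 47^43 mod 59.
Repeated squaring mod 59: 47^1 ≡ 47, 47^2 ≡ 47² = 2209 ≡ 26, 47^4 ≡ 26² = 676 ≡ 27, 47^8 ≡ 27² = 729 ≡ 21, 47^16 ≡ 21² = 441 ≡ 28, 47^32 ≡ 28² = 784 ≡ 17. Since 43 = 32 + 8 + 2 + 1, 47^43 ≡ 17·21·26·47: 17·21 = 357 ≡ 3, then 3·26 = 78 ≡ 19, then 19·47 = 893 ≡ 8. So 47^43 ≡ 8 (mod 59).
Hence h⁻¹(47) = 8.

8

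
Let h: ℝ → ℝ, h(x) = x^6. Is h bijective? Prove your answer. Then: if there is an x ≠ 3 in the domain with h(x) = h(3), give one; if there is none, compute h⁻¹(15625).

-3

h(3) = 729 = (−3)^6 = h(−3) (since 6 is even), with 3 ≠ −3. So h is not injective, hence not bijective.
For the follow-up, such an x exists: taking x = −3 ∈ ℝ gives h(−3) = 729 = h(3) with −3 ≠ 3.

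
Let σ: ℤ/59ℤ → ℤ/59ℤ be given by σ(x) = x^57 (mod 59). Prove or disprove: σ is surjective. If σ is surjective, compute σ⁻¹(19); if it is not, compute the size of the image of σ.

28

Since 59 is prime, the nonzero elements of ℤ/59ℤ form a cyclic group of order 58.
As gcd(57, 58) = 1, raising to the 57th power is a bijection on this group: if s^57 ≡ t^57 then (st^{−1})^57 = 1, and the only element of order dividing gcd(57, 58) = 1 is 1, so s = t.
With σ(0) = 0 this makes σ injective on all of ℤ/59ℤ, hence bijective (finite equal-size domain and codomain). In particular σ is surjective.
Since σ is surjective, we find the preimage of 19. The inverse of x ↦ x^57 on (ℤ/59ℤ)^× is x ↦ x^57, because 57·57 = 3249 = 56·58 + 1 ≡ 1 (mod 58) and x^{58} = 1 for x ≠ 0 (Fermat). So σ⁻¹(19) = 19^57 mod 59.
Repeated squaring mod 59: 19^1 ≡ 19, 19^2 ≡ 19² = 361 ≡ 7, 19^4 ≡ 7² = 49, 19^8 ≡ 49² = 2401 ≡ 41, 19^16 ≡ 41² = 1681 ≡ 29, 19^32 ≡ 29² = 841 ≡ 15. Since 57 = 32 + 16 + 8 + 1, 19^57 ≡ 15·29·41·19: 15·29 = 435 ≡ 22, then 22·41 = 902 ≡ 17, then 17·19 = 323 ≡ 28. So 19^57 ≡ 28 (mod 59).
Hence σ⁻¹(19) = 28.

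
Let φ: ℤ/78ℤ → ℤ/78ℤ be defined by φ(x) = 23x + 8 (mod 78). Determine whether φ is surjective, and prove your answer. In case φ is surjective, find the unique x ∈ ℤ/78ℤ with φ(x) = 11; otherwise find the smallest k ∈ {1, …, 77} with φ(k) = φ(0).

51

Since gcd(23, 78) = 1, 23 is invertible modulo 78. Euclid's algorithm: 78 = 3·23 + 9, 23 = 2·9 + 5, 9 = 1·5 + 4, 5 = 1·4 + 1; back-substituting gives 1 = 17·23 − 5·78, so 23⁻¹ ≡ 17 (mod 78).
Then y ↦ 17(y − 8) is a two-sided inverse to φ, so every y ∈ ℤ/78ℤ has a preimage.
Hence φ is surjective.
Since φ is surjective, we find φ⁻¹(11): we need 23x ≡ 11 − 8 ≡ 3 (mod 78). Using 23⁻¹ = 17: x ≡ 17·3 = 51, so x = 51.
Check: φ(51) = 23·51 + 8 = 1181 = 15·78 + 11 ≡ 11 (mod 78).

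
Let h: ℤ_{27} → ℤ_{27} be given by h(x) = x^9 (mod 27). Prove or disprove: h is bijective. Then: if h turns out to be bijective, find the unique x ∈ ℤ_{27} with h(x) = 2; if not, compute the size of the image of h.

3

h(0) = 0^9 = 0.
h(3): Repeated squaring mod 27: 3^1 ≡ 3, 3^2 ≡ 3² = 9, 3^4 ≡ 9² = 81 ≡ 0, 3^8 ≡ 0² = 0. Since 9 = 8 + 1, 3^9 ≡ 0·3: 0·3 = 0. So 3^9 ≡ 0 (mod 27).
So h(0) = h(3) = 0 while 0 ≠ 3, hence h is not injective, hence not bijective.
Since h is not bijective, we determine |image(h)|. Computing x^9 mod 27 for each x (by repeated squaring, reducing mod 27 at every step), the values h(0), h(1), …, h(26) are: 0, 1, 26, 0, 1, 26, 0, 1, 26, 0, 1, 26, 0, 1, 26, 0, 1, 26, 0, 1, 26, 0, 1, 26, 0, 1, 26.
The distinct values are {0, 1, 26}; there are 3 of them.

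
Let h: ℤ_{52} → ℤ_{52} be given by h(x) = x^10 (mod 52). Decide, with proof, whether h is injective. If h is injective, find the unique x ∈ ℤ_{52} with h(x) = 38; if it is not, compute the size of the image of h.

h(12): Repeated squaring mod 52: 12^1 ≡ 12, 12^2 ≡ 12² = 144 ≡ 40, 12^4 ≡ 40² = 1600 ≡ 40, 12^8 ≡ 40² = 1600 ≡ 40. Since 10 = 8 + 2, 12^10 ≡ 40·40: 40·40 = 1600 ≡ 40. So 12^10 ≡ 40 (mod 52).
h(14): Repeated squaring mod 52: 14^1 ≡ 14, 14^2 ≡ 14² = 196 ≡ 40, 14^4 ≡ 40² = 1600 ≡ 40, 14^8 ≡ 40² = 1600 ≡ 40. Since 10 = 8 + 2, 14^10 ≡ 40·40: 40·40 = 1600 ≡ 40. So 14^10 ≡ 40 (mod 52).
So h(12) = h(14) = 40 while 12 ≠ 14, thus h is not injective.
Since h is not injective, we determine |image(h)|. Computing x^10 mod 52 for each x (by repeated squaring, reducing mod 52 at every step), the values h(0), h(1), …, h(51) are: 0, 1, 36, 29, 48, 25, 4, 17, 12, 9, 16, 49, 40, 13, 40, 49, 16, 9, 12, 17, 4, 25, 48, 29, 36, 1, 0, 1, 36, 29, 48, 25, 4, 17, 12, 9, 16, 49, 40, 13, 40, 49, 16, 9, 12, 17, 4, 25, 48, 29, 36, 1.
The distinct values are {0, 1, 4, 9, 12, 13, 16, 17, 25, 29, 36, 40, 48, 49}; there are 14 of them.

14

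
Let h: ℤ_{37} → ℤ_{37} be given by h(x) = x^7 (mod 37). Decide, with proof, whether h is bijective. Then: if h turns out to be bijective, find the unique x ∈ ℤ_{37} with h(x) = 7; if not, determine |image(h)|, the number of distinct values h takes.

33

Since 37 is prime, the nonzero elements of ℤ_{37} form a cyclic group of order 36.
As gcd(7, 36) = 1, raising to the 7th power is a bijection on this group: if a^7 ≡ b^7 then (ab^{−1})^7 = 1, and the only element of order dividing gcd(7, 36) = 1 is 1, so a = b.
With h(0) = 0 this makes h injective on all of ℤ_{37}, hence bijective (finite equal-size domain and codomain). In particular h is bijective.
Since h is bijective, we find the preimage of 7. The inverse of x ↦ x^7 on (ℤ_{37})^× is x ↦ x^31, because 7·31 = 217 = 6·36 + 1 ≡ 1 (mod 36) and x^{36} = 1 for x ≠ 0 (Fermat). So h⁻¹(7) = 7^31 mod 37.
Repeated squaring mod 37: 7^1 ≡ 7, 7^2 ≡ 7² = 49 ≡ 12, 7^4 ≡ 12² = 144 ≡ 33, 7^8 ≡ 33² = 1089 ≡ 16, 7^16 ≡ 16² = 256 ≡ 34. Since 31 = 16 + 8 + 4 + 2 + 1, 7^31 ≡ 34·16·33·12·7: 34·16 = 544 ≡ 26, then 26·33 = 858 ≡ 7, then 7·12 = 84 ≡ 10, then 10·7 = 70 ≡ 33. So 7^31 ≡ 33 (mod 37).
Hence h⁻¹(7) = 33.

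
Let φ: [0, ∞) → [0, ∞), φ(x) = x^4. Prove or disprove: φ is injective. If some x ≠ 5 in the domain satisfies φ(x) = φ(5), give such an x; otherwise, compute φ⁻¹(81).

On [0, ∞), x ↦ x^4 is strictly increasing, so φ(u) = φ(v) forces u = v. So φ is injective.
Since x ↦ x^4 is strictly increasing on [0, ∞), it is injective there, so no x ≠ 5 in the domain has φ(x) = φ(5). We therefore compute φ⁻¹(81) = 81^{1/4} = 3 (indeed 3^4 = 81).

3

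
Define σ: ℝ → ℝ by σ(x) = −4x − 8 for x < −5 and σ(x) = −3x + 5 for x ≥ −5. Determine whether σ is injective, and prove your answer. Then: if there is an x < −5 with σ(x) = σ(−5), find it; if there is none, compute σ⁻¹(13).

Both pieces are strictly decreasing (slopes −4 and −3), so each is injective on its own interval.
The left piece maps (−∞, −5) onto (12, ∞); the right piece maps [−5, ∞) onto (−∞, 20].
These images overlap. In particular σ(−5) = 20 (right piece), and solving −4x − 8 = 20 on the left piece gives x = −7 < −5.
So σ(−7) = σ(−5) with −7 ≠ −5, and σ is not injective. This x = −7 is the requested value below −5.

-7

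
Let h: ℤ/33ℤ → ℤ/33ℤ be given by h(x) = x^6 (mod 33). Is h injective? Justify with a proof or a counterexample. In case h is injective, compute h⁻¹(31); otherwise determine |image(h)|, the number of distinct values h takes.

h(4): Repeated squaring mod 33: 4^1 ≡ 4, 4^2 ≡ 4² = 16, 4^4 ≡ 16² = 256 ≡ 25. Since 6 = 4 + 2, 4^6 ≡ 25·16: 25·16 = 400 ≡ 4. So 4^6 ≡ 4 (mod 33).
h(7): Repeated squaring mod 33: 7^1 ≡ 7, 7^2 ≡ 7² = 49 ≡ 16, 7^4 ≡ 16² = 256 ≡ 25. Since 6 = 4 + 2, 7^6 ≡ 25·16: 25·16 = 400 ≡ 4. So 7^6 ≡ 4 (mod 33).
So h(4) = h(7) = 4 while 4 ≠ 7, thus h is not injective.
Since h is not injective, we determine |image(h)|. Computing x^6 mod 33 for each x (by repeated squaring, reducing mod 33 at every step), the values h(0), h(1), …, h(32) are: 0, 1, 31, 3, 4, 16, 27, 4, 25, 9, 1, 22, 12, 31, 25, 15, 16, 16, 15, 25, 31, 12, 22, 1, 9, 25, 4, 27, 16, 4, 3, 31, 1.
The distinct values are {0, 1, 3, 4, 9, 12, 15, 16, 22, 25, 27, 31}; there are 12 of them.

12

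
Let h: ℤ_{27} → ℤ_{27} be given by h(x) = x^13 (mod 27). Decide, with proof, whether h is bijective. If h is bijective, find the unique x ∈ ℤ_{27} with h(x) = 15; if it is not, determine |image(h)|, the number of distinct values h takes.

19

h(0) = 0^13 = 0.
h(3): Repeated squaring mod 27: 3^1 ≡ 3, 3^2 ≡ 3² = 9, 3^4 ≡ 9² = 81 ≡ 0, 3^8 ≡ 0² = 0. Since 13 = 8 + 4 + 1, 3^13 ≡ 0·0·3: 0·0 = 0, then 0·3 = 0. So 3^13 ≡ 0 (mod 27).
So h(0) = h(3) = 0 while 0 ≠ 3, therefore h is not injective, hence not bijective.
Since h is not bijective, we determine |image(h)|. Computing x^13 mod 27 for each x (by repeated squaring, reducing mod 27 at every step), the values h(0), h(1), …, h(26) are: 0, 1, 11, 0, 13, 23, 0, 25, 8, 0, 10, 20, 0, 22, 5, 0, 7, 17, 0, 19, 2, 0, 4, 14, 0, 16, 26.
The distinct values are {0, 1, 2, 4, 5, 7, 8, 10, 11, 13, 14, 16, 17, 19, 20, 22, 23, 25, 26}; there are 19 of them.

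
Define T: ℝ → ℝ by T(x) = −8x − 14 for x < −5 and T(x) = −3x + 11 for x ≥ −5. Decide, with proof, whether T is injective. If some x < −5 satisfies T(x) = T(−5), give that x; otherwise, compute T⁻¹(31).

Both pieces are strictly decreasing (slopes −8 and −3), so each is injective on its own interval.
The left piece maps (−∞, −5) onto (26, ∞); the right piece maps [−5, ∞) onto (−∞, 26].
These images are disjoint, so no value is attained by both pieces. Thus T is injective.
Because the two images are disjoint, no x < −5 has T(x) = T(−5), so we compute T⁻¹(31): 31 lies in (26, ∞), so solve −8x − 14 = 31: x = (31 + 14)/(−8) = −45/8.

-45/8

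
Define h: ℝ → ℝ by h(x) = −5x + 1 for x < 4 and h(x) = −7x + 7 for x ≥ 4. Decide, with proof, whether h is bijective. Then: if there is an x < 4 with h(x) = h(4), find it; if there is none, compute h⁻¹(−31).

Both pieces are strictly decreasing (slopes −5 and −7), so each is injective on its own interval.
The left piece maps (−∞, 4) onto (−19, ∞); the right piece maps [4, ∞) onto (−∞, −21].
The images leave a gap (−19 has no preimage), so h is not surjective, hence not bijective.
Because the two images are disjoint, no x < 4 has h(x) = h(4), so we compute h⁻¹(−31): −31 lies in (−∞, −21], so solve −7x + 7 = −31: x = (−31 − 7)/(−7) = 38/7.

38/7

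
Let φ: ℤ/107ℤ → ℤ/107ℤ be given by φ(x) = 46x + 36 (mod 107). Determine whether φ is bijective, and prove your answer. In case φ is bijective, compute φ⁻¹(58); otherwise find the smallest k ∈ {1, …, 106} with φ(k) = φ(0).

Suppose φ(u) = φ(v) in ℤ/107ℤ. Then 46u + 36 ≡ 46v + 36 (mod 107), therefore 46(u − v) ≡ 0 (mod 107).
Since gcd(46, 107) = 1, 46 is invertible modulo 107, hence u − v ≡ 0 (mod 107), i.e. u = v.
We now compute 46⁻¹ mod 107 explicitly. Euclid's algorithm: 107 = 2·46 + 15, 46 = 3·15 + 1; back-substituting gives 1 = 7·46 − 3·107, so 46⁻¹ ≡ 7 (mod 107).
Then y ↦ 7(y − 36) is a two-sided inverse to φ, so every y ∈ ℤ/107ℤ has a preimage.
Thus φ is bijective.
Since φ is bijective, we find φ⁻¹(58): we need 46x ≡ 58 − 36 ≡ 22 (mod 107). Using 46⁻¹ = 7: x ≡ 7·22 = 154 = 1·107 + 47, so x = 47.
Check: φ(47) = 46·47 + 36 = 2198 = 20·107 + 58 ≡ 58 (mod 107).

47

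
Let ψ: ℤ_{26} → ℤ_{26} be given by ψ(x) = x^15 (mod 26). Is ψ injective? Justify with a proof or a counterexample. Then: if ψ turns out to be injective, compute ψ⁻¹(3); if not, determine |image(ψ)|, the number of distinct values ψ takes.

ψ(1) = 1^15 = 1.
ψ(3): Repeated squaring mod 26: 3^1 ≡ 3, 3^2 ≡ 3² = 9, 3^4 ≡ 9² = 81 ≡ 3, 3^8 ≡ 3² = 9. Since 15 = 8 + 4 + 2 + 1, 3^15 ≡ 9·3·9·3: 9·3 = 27 ≡ 1, then 1·9 = 9, then 9·3 = 27 ≡ 1. So 3^15 ≡ 1 (mod 26).
So ψ(1) = ψ(3) = 1 while 1 ≠ 3, thus ψ is not injective.
Since ψ is not injective, we determine |image(ψ)|. Computing x^15 mod 26 for each x (by repeated squaring, reducing mod 26 at every step), the values ψ(0), ψ(1), …, ψ(25) are: 0, 1, 8, 1, 12, 21, 8, 5, 18, 1, 12, 5, 12, 13, 14, 21, 14, 25, 8, 21, 18, 5, 14, 25, 18, 25.
The distinct values are {0, 1, 5, 8, 12, 13, 14, 18, 21, 25}; there are 10 of them.

10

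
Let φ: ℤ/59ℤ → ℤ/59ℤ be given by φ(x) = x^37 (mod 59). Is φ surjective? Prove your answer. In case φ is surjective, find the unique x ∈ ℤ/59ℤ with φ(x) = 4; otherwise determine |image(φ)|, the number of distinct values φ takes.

53

Since 59 is prime, the nonzero elements of ℤ/59ℤ form a cyclic group of order 58.
As gcd(37, 58) = 1, raising to the 37th power is a bijection on this group: if u^37 ≡ v^37 then (uv^{−1})^37 = 1, and the only element of order dividing gcd(37, 58) = 1 is 1, so u = v.
With φ(0) = 0 this makes φ injective on all of ℤ/59ℤ, hence bijective (finite equal-size domain and codomain). In particular φ is surjective.
Since φ is surjective, we find the preimage of 4. The inverse of x ↦ x^37 on (ℤ/59ℤ)^× is x ↦ x^11, because 37·11 = 407 = 7·58 + 1 ≡ 1 (mod 58) and x^{58} = 1 for x ≠ 0 (Fermat). So φ⁻¹(4) = 4^11 mod 59.
Repeated squaring mod 59: 4^1 ≡ 4, 4^2 ≡ 4² = 16, 4^4 ≡ 16² = 256 ≡ 20, 4^8 ≡ 20² = 400 ≡ 46. Since 11 = 8 + 2 + 1, 4^11 ≡ 46·16·4: 46·16 = 736 ≡ 28, then 28·4 = 112 ≡ 53. So 4^11 ≡ 53 (mod 59).
Hence φ⁻¹(4) = 53.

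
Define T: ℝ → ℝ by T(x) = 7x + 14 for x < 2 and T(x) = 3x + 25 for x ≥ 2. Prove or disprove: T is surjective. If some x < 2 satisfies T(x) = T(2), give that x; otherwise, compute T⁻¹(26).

Both pieces are strictly increasing (slopes 7 and 3), so each is injective on its own interval.
The left piece maps (−∞, 2) onto (−∞, 28); the right piece maps [2, ∞) onto [31, ∞).
The union (−∞, 28) ∪ [31, ∞) omits the interval between 28 and 31; in particular 28 has no preimage. So T is not surjective.
Because the two images are disjoint, no x < 2 has T(x) = T(2), so we compute T⁻¹(26): 26 lies in (−∞, 28), so solve 7x + 14 = 26: x = (26 − 14)/7 = 12/7.

12/7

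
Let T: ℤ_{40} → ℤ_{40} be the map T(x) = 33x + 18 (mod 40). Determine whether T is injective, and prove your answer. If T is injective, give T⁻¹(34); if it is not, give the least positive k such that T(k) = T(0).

32

If T(x_1) = T(x_2), then 33x_1 ≡ 33x_2 (mod 40). Because gcd(33, 40) = 1, we may cancel 33 to get x_1 ≡ x_2 (mod 40).
Thus T is injective.
We now compute 33⁻¹ mod 40 explicitly. Euclid's algorithm: 40 = 1·33 + 7, 33 = 4·7 + 5, 7 = 1·5 + 2, 5 = 2·2 + 1; back-substituting gives 1 = 17·33 − 14·40, so 33⁻¹ ≡ 17 (mod 40).
Since T is injective, we find T⁻¹(34): we need 33x ≡ 34 − 18 ≡ 16 (mod 40). Using 33⁻¹ = 17: x ≡ 17·16 = 272 = 6·40 + 32, so x = 32.
Check: T(32) = 33·32 + 18 = 1074 = 26·40 + 34 ≡ 34 (mod 40).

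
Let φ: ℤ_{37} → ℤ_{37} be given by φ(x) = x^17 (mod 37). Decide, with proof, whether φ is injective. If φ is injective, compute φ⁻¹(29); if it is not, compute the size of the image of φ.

14

Since 37 is prime, the nonzero elements of ℤ_{37} form a cyclic group of order 36.
As gcd(17, 36) = 1, raising to the 17th power is a bijection on this group: if a^17 ≡ b^17 then (ab^{−1})^17 = 1, and the only element of order dividing gcd(17, 36) = 1 is 1, so a = b.
With φ(0) = 0 this makes φ injective on all of ℤ_{37}, hence bijective (finite equal-size domain and codomain). In particular φ is injective.
Since φ is injective, we find the preimage of 29. The inverse of x ↦ x^17 on (ℤ_{37})^× is x ↦ x^17, because 17·17 = 289 = 8·36 + 1 ≡ 1 (mod 36) and x^{36} = 1 for x ≠ 0 (Fermat). So φ⁻¹(29) = 29^17 mod 37.
Repeated squaring mod 37: 29^1 ≡ 29, 29^2 ≡ 29² = 841 ≡ 27, 29^4 ≡ 27² = 729 ≡ 26, 29^8 ≡ 26² = 676 ≡ 10, 29^16 ≡ 10² = 100 ≡ 26. Since 17 = 16 + 1, 29^17 ≡ 26·29: 26·29 = 754 ≡ 14. So 29^17 ≡ 14 (mod 37).
Hence φ⁻¹(29) = 14.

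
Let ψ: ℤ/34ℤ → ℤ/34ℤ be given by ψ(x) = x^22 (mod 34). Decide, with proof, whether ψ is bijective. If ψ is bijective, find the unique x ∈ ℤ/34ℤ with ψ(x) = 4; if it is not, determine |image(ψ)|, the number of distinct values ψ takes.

18

ψ(16): Repeated squaring mod 34: 16^1 ≡ 16, 16^2 ≡ 16² = 256 ≡ 18, 16^4 ≡ 18² = 324 ≡ 18, 16^8 ≡ 18² = 324 ≡ 18, 16^16 ≡ 18² = 324 ≡ 18. Since 22 = 16 + 4 + 2, 16^22 ≡ 18·18·18: 18·18 = 324 ≡ 18, then 18·18 = 324 ≡ 18. So 16^22 ≡ 18 (mod 34).
ψ(18): Repeated squaring mod 34: 18^1 ≡ 18, 18^2 ≡ 18² = 324 ≡ 18, 18^4 ≡ 18² = 324 ≡ 18, 18^8 ≡ 18² = 324 ≡ 18, 18^16 ≡ 18² = 324 ≡ 18. Since 22 = 16 + 4 + 2, 18^22 ≡ 18·18·18: 18·18 = 324 ≡ 18, then 18·18 = 324 ≡ 18. So 18^22 ≡ 18 (mod 34).
So ψ(16) = ψ(18) = 18 while 16 ≠ 18, so ψ is not injective, hence not bijective.
Since ψ is not bijective, we determine |image(ψ)|. Computing x^22 mod 34 for each x (by repeated squaring, reducing mod 34 at every step), the values ψ(0), ψ(1), …, ψ(33) are: 0, 1, 30, 15, 16, 19, 8, 9, 4, 21, 26, 25, 2, 33, 32, 13, 18, 17, 18, 13, 32, 33, 2, 25, 26, 21, 4, 9, 8, 19, 16, 15, 30, 1.
The distinct values are {0, 1, 2, 4, 8, 9, 13, 15, 16, 17, 18, 19, 21, 25, 26, 30, 32, 33}; there are 18 of them.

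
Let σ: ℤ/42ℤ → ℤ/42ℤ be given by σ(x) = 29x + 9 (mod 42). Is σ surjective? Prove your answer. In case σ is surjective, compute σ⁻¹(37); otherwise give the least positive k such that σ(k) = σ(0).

14

By definition, surjectivity means every element of the codomain has a preimage under σ.
Since gcd(29, 42) = 1, 29 is invertible modulo 42. Euclid's algorithm: 42 = 1·29 + 13, 29 = 2·13 + 3, 13 = 4·3 + 1; back-substituting gives 1 = 29·29 − 20·42, so 29⁻¹ ≡ 29 (mod 42).
For any y ∈ ℤ/42ℤ, x = 29(y − 9) mod 42 satisfies σ(x) = 29·29(y − 9) + 9 ≡ y (since 29·29 ≡ 1 mod 42). So every y has a preimage.
Thus σ is surjective.
Since σ is surjective, we compute σ⁻¹(37): solve 29x + 9 ≡ 37 (mod 42), i.e. 29x ≡ 28 (mod 42).
Multiplying by 29⁻¹ = 29 gives x ≡ 29·28 = 812 = 19·42 + 14 ≡ 14 (mod 42).
Check: σ(14) = 29·14 + 9 = 415 = 9·42 + 37 ≡ 37 (mod 42).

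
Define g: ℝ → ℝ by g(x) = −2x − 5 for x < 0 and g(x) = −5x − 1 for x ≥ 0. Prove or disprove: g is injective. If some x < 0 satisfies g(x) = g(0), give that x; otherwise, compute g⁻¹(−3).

Both pieces are strictly decreasing (slopes −2 and −5), so each is injective on its own interval.
The left piece maps (−∞, 0) onto (−5, ∞); the right piece maps [0, ∞) onto (−∞, −1].
These images overlap. In particular g(0) = −1 (right piece), and solving −2x − 5 = −1 on the left piece gives x = −2 < 0.
So g(−2) = g(0) with −2 ≠ 0, and g is not injective. This x = −2 is the requested value below 0.

-2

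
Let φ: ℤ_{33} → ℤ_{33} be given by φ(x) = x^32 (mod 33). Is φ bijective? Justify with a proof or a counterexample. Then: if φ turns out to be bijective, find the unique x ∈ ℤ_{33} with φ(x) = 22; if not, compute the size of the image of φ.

12

φ(4): Repeated squaring mod 33: 4^1 ≡ 4, 4^2 ≡ 4² = 16, 4^4 ≡ 16² = 256 ≡ 25, 4^8 ≡ 25² = 625 ≡ 31, 4^16 ≡ 31² = 961 ≡ 4, 4^32 ≡ 4² = 16. So 4^32 ≡ 16 (mod 33).
φ(7): Repeated squaring mod 33: 7^1 ≡ 7, 7^2 ≡ 7² = 49 ≡ 16, 7^4 ≡ 16² = 256 ≡ 25, 7^8 ≡ 25² = 625 ≡ 31, 7^16 ≡ 31² = 961 ≡ 4, 7^32 ≡ 4² = 16. So 7^32 ≡ 16 (mod 33).
So φ(4) = φ(7) = 16 while 4 ≠ 7, thus φ is not injective, hence not bijective.
Since φ is not bijective, we determine |image(φ)|. Computing x^32 mod 33 for each x (by repeated squaring, reducing mod 33 at every step), the values φ(0), φ(1), …, φ(32) are: 0, 1, 4, 9, 16, 25, 3, 16, 31, 15, 1, 22, 12, 4, 31, 27, 25, 25, 27, 31, 4, 12, 22, 1, 15, 31, 16, 3, 25, 16, 9, 4, 1.
The distinct values are {0, 1, 3, 4, 9, 12, 15, 16, 22, 25, 27, 31}; there are 12 of them.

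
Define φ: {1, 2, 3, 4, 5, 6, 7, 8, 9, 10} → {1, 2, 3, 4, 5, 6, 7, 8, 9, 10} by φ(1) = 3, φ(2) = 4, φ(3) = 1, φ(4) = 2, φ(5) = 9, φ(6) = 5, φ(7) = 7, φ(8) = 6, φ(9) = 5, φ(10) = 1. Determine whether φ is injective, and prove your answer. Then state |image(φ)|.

8

φ(6) = 5 = φ(9) with 6 ≠ 9, so φ is not injective.
The image of φ is {1, 2, 3, 4, 5, 6, 7, 9}, which has 8 elements.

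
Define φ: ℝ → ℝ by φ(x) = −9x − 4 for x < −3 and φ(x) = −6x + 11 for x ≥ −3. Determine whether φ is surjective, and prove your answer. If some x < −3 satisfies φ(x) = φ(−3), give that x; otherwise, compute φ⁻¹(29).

Both pieces are strictly decreasing (slopes −9 and −6), so each is injective on its own interval.
The left piece maps (−∞, −3) onto (23, ∞); the right piece maps [−3, ∞) onto (−∞, 29].
The union (23, ∞) ∪ (−∞, 29] covers ℝ, so φ is surjective.
For the follow-up: the images overlap, so an x < −3 with φ(x) = φ(−3) exists. φ(−3) = 29; solving −9x − 4 = 29 for x < −3 gives x = (29 + 4)/(−9) = −11/3.

-11/3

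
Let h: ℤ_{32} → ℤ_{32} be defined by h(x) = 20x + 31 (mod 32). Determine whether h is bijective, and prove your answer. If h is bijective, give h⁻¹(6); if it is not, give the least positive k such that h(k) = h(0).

8

We have gcd(20, 32) = 4 > 1. Taking s = 0 and t = 8: h(0) = 31 and h(8) = 20·8 + 31 = 191 ≡ 31 (mod 32).
So h(0) = h(8) while 0 ≠ 8, hence h is not injective, hence not bijective.
Since h is not bijective, we find the least positive k with h(k) = h(0): this means 20k ≡ 0 (mod 32), i.e. 32 ∣ 20k. Since gcd(20, 32) = 4, dividing through by 4 this holds exactly when 8 ∣ 5k, and as gcd(5, 8) = 1, exactly when 8 ∣ k.
The smallest positive such k is 8.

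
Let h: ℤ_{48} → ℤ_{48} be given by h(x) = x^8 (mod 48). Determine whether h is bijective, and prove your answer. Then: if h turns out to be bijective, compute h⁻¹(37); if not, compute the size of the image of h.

h(2): Repeated squaring mod 48: 2^1 ≡ 2, 2^2 ≡ 2² = 4, 2^4 ≡ 4² = 16, 2^8 ≡ 16² = 256 ≡ 16. So 2^8 ≡ 16 (mod 48).
h(4): Repeated squaring mod 48: 4^1 ≡ 4, 4^2 ≡ 4² = 16, 4^4 ≡ 16² = 256 ≡ 16, 4^8 ≡ 16² = 256 ≡ 16. So 4^8 ≡ 16 (mod 48).
So h(2) = h(4) = 16 while 2 ≠ 4, therefore h is not injective, hence not bijective.
Since h is not bijective, we determine |image(h)|. Computing x^8 mod 48 for each x (by repeated squaring, reducing mod 48 at every step), the values h(0), h(1), …, h(47) are: 0, 1, 16, 33, 16, 1, 0, 1, 16, 33, 16, 1, 0, 1, 16, 33, 16, 1, 0, 1, 16, 33, 16, 1, 0, 1, 16, 33, 16, 1, 0, 1, 16, 33, 16, 1, 0, 1, 16, 33, 16, 1, 0, 1, 16, 33, 16, 1.
The distinct values are {0, 1, 16, 33}; there are 4 of them.

4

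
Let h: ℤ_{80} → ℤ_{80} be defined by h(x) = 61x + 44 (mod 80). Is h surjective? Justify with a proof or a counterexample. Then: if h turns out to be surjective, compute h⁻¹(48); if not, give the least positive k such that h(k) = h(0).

4

By definition, surjectivity means every element of the codomain has a preimage under h.
Since gcd(61, 80) = 1, 61 is invertible modulo 80. Euclid's algorithm: 80 = 1·61 + 19, 61 = 3·19 + 4, 19 = 4·4 + 3, 4 = 1·3 + 1; back-substituting gives 1 = 21·61 − 16·80, so 61⁻¹ ≡ 21 (mod 80).
Then y ↦ 21(y − 44) is a two-sided inverse to h, so every y ∈ ℤ_{80} has a preimage.
Hence h is surjective.
Since h is surjective, we compute h⁻¹(48): solve 61x + 44 ≡ 48 (mod 80), i.e. 61x ≡ 4 (mod 80).
Multiplying by 61⁻¹ = 21 gives x ≡ 21·4 = 84 = 1·80 + 4 ≡ 4 (mod 80).
Check: h(4) = 61·4 + 44 = 288 = 3·80 + 48 ≡ 48 (mod 80).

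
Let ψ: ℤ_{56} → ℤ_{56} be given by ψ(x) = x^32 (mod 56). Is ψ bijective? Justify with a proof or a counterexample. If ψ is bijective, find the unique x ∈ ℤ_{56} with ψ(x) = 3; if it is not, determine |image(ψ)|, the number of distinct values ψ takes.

ψ(6): Repeated squaring mod 56: 6^1 ≡ 6, 6^2 ≡ 6² = 36, 6^4 ≡ 36² = 1296 ≡ 8, 6^8 ≡ 8² = 64 ≡ 8, 6^16 ≡ 8² = 64 ≡ 8, 6^32 ≡ 8² = 64 ≡ 8. So 6^32 ≡ 8 (mod 56).
ψ(8): Repeated squaring mod 56: 8^1 ≡ 8, 8^2 ≡ 8² = 64 ≡ 8, 8^4 ≡ 8² = 64 ≡ 8, 8^8 ≡ 8² = 64 ≡ 8, 8^16 ≡ 8² = 64 ≡ 8, 8^32 ≡ 8² = 64 ≡ 8. So 8^32 ≡ 8 (mod 56).
So ψ(6) = ψ(8) = 8 while 6 ≠ 8, hence ψ is not injective, hence not bijective.
Since ψ is not bijective, we determine |image(ψ)|. Computing x^32 mod 56 for each x (by repeated squaring, reducing mod 56 at every step), the values ψ(0), ψ(1), …, ψ(55) are: 0, 1, 32, 9, 16, 25, 8, 49, 8, 25, 16, 9, 32, 1, 0, 1, 32, 9, 16, 25, 8, 49, 8, 25, 16, 9, 32, 1, 0, 1, 32, 9, 16, 25, 8, 49, 8, 25, 16, 9, 32, 1, 0, 1, 32, 9, 16, 25, 8, 49, 8, 25, 16, 9, 32, 1.
The distinct values are {0, 1, 8, 9, 16, 25, 32, 49}; there are 8 of them.

8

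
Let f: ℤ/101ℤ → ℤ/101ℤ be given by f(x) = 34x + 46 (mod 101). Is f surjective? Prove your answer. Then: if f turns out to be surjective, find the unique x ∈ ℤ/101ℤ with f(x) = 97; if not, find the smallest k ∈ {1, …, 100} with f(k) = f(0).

52

Since gcd(34, 101) = 1, 34 is invertible modulo 101. Euclid's algorithm: 101 = 2·34 + 33, 34 = 1·33 + 1; back-substituting gives 1 = 3·34 − 1·101, so 34⁻¹ ≡ 3 (mod 101).
For any y ∈ ℤ/101ℤ, x = 3(y − 46) mod 101 satisfies f(x) = 34·3(y − 46) + 46 ≡ y (since 34·3 ≡ 1 mod 101). So every y has a preimage.
Thus f is surjective.
Since f is surjective, we compute f⁻¹(97): solve 34x + 46 ≡ 97 (mod 101), i.e. 34x ≡ 51 (mod 101).
Multiplying by 34⁻¹ = 3 gives x ≡ 3·51 = 153 = 1·101 + 52 ≡ 52 (mod 101).
Check: f(52) = 34·52 + 46 = 1814 = 17·101 + 97 ≡ 97 (mod 101).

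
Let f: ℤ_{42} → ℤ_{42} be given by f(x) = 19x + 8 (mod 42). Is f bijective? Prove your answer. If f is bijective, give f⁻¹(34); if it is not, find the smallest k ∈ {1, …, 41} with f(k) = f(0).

8

By definition, f is injective if f(a) = f(b) implies a = b.
Suppose f(a) = f(b) in ℤ_{42}. Then 19a + 8 ≡ 19b + 8 (mod 42), so 19(a − b) ≡ 0 (mod 42).
Since gcd(19, 42) = 1, 19 is invertible modulo 42, therefore a − b ≡ 0 (mod 42), i.e. a = b.
We now compute 19⁻¹ mod 42 explicitly. Euclid's algorithm: 42 = 2·19 + 4, 19 = 4·4 + 3, 4 = 1·3 + 1; back-substituting gives 1 = 31·19 − 14·42, so 19⁻¹ ≡ 31 (mod 42).
Then y ↦ 31(y − 8) is a two-sided inverse to f, so every y ∈ ℤ_{42} has a preimage.
Thus f is bijective.
Since f is bijective, we compute f⁻¹(34): solve 19x + 8 ≡ 34 (mod 42), i.e. 19x ≡ 26 (mod 42).
Multiplying by 19⁻¹ = 31 gives x ≡ 31·26 = 806 = 19·42 + 8 ≡ 8 (mod 42).
Check: f(8) = 19·8 + 8 = 160 = 3·42 + 34 ≡ 34 (mod 42).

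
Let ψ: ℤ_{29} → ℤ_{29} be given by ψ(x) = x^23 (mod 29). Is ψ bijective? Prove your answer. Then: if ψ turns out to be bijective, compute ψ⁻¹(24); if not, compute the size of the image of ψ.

Since 29 is prime, the nonzero elements of ℤ_{29} form a cyclic group of order 28.
As gcd(23, 28) = 1, raising to the 23rd power is a bijection on this group: if x_1^23 ≡ x_2^23 then (x_1x_2^{−1})^23 = 1, and the only element of order dividing gcd(23, 28) = 1 is 1, so x_1 = x_2.
With ψ(0) = 0 this makes ψ injective on all of ℤ_{29}, hence bijective (finite equal-size domain and codomain). In particular ψ is bijective.
Since ψ is bijective, we find the preimage of 24. The inverse of x ↦ x^23 on (ℤ_{29})^× is x ↦ x^11, because 23·11 = 253 = 9·28 + 1 ≡ 1 (mod 28) and x^{28} = 1 for x ≠ 0 (Fermat). So ψ⁻¹(24) = 24^11 mod 29.
Repeated squaring mod 29: 24^1 ≡ 24, 24^2 ≡ 24² = 576 ≡ 25, 24^4 ≡ 25² = 625 ≡ 16, 24^8 ≡ 16² = 256 ≡ 24. Since 11 = 8 + 2 + 1, 24^11 ≡ 24·25·24: 24·25 = 600 ≡ 20, then 20·24 = 480 ≡ 16. So 24^11 ≡ 16 (mod 29).
Hence ψ⁻¹(24) = 16.

16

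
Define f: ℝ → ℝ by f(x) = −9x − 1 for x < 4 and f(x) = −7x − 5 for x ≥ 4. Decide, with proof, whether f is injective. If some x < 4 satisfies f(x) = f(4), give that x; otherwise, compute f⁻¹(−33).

32/9

Both pieces are strictly decreasing (slopes −9 and −7), so each is injective on its own interval.
The left piece maps (−∞, 4) onto (−37, ∞); the right piece maps [4, ∞) onto (−∞, −33].
These images overlap. In particular f(4) = −33 (right piece), and solving −9x − 1 = −33 on the left piece gives x = 32/9 < 4.
So f(32/9) = f(4) with 32/9 ≠ 4, and f is not injective. This x = 32/9 is the requested value below 4.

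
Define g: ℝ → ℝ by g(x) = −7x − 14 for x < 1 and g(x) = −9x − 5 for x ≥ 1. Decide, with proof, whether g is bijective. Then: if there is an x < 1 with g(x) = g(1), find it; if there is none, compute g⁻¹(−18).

Both pieces are strictly decreasing (slopes −7 and −9), so each is injective on its own interval.
The left piece maps (−∞, 1) onto (−21, ∞); the right piece maps [1, ∞) onto (−∞, −14].
These images overlap. In particular g(1) = −14 (right piece), and solving −7x − 14 = −14 on the left piece gives x = 0 < 1.
So g(0) = g(1) with 0 ≠ 1, and g is not injective, hence not bijective. This x = 0 is the requested value below 1.

0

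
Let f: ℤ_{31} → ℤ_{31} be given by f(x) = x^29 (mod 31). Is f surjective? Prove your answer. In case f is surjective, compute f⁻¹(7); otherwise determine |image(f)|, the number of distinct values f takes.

Since 31 is prime, the nonzero elements of ℤ_{31} form a cyclic group of order 30.
As gcd(29, 30) = 1, raising to the 29th power is a bijection on this group: if x_1^29 ≡ x_2^29 then (x_1x_2^{−1})^29 = 1, and the only element of order dividing gcd(29, 30) = 1 is 1, so x_1 = x_2.
With f(0) = 0 this makes f injective on all of ℤ_{31}, hence bijective (finite equal-size domain and codomain). In particular f is surjective.
Since f is surjective, we find the preimage of 7. The inverse of x ↦ x^29 on (ℤ_{31})^× is x ↦ x^29, because 29·29 = 841 = 28·30 + 1 ≡ 1 (mod 30) and x^{30} = 1 for x ≠ 0 (Fermat). So f⁻¹(7) = 7^29 mod 31.
Repeated squaring mod 31: 7^1 ≡ 7, 7^2 ≡ 7² = 49 ≡ 18, 7^4 ≡ 18² = 324 ≡ 14, 7^8 ≡ 14² = 196 ≡ 10, 7^16 ≡ 10² = 100 ≡ 7. Since 29 = 16 + 8 + 4 + 1, 7^29 ≡ 7·10·14·7: 7·10 = 70 ≡ 8, then 8·14 = 112 ≡ 19, then 19·7 = 133 ≡ 9. So 7^29 ≡ 9 (mod 31).
Hence f⁻¹(7) = 9.

9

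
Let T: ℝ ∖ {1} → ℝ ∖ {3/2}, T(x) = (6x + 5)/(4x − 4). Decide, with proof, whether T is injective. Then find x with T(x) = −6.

Suppose T(x_1) = T(x_2). Cross-multiplying: (6x_1 + 5)(4x_2 − 4) = (6x_2 + 5)(4x_1 − 4).
Expanding both sides and cancelling the symmetric terms leaves −44·(x_1 − x_2) = 0. Since −44 ≠ 0, x_1 = x_2. Thus T is injective.
Solving T(x) = −6: cross-multiplying gives 6x + 5 = −6(4x − 4), which rearranges to 30x = 19, so x = 19/30.

19/30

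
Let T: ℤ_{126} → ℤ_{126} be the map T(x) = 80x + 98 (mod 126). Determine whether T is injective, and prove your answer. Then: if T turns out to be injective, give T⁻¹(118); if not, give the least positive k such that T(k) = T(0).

Recall that injectivity means: for all x_1, x_2 in the domain, T(x_1) = T(x_2) implies x_1 = x_2.
We have gcd(80, 126) = 2 > 1. Taking x_1 = 0 and x_2 = 63: T(0) = 98 and T(63) = 80·63 + 98 = 5138 ≡ 98 (mod 126).
So T(0) = T(63) while 0 ≠ 63, thus T is not injective.
Since T is not injective, we find the least positive k with T(k) = T(0): this means 80k ≡ 0 (mod 126), i.e. 126 ∣ 80k. Since gcd(80, 126) = 2, dividing through by 2 this holds exactly when 63 ∣ 40k, and as gcd(40, 63) = 1, exactly when 63 ∣ k.
The smallest positive such k is 63.

63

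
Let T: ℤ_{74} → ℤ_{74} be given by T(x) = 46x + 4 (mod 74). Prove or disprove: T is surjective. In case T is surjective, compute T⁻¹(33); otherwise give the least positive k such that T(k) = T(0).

37

Since gcd(46, 74) = 2, we have 46x ≡ 0 (mod 2) for all x, so T(x) ≡ 0 (mod 2).
But 1 ≢ 0 (mod 2), so 1 ∈ ℤ_{74} has no preimage. Thus T is not surjective.
Since T is not surjective, we find the least positive k with T(k) = T(0): this means 46k ≡ 0 (mod 74), i.e. 74 ∣ 46k. Since gcd(46, 74) = 2, dividing through by 2 this holds exactly when 37 ∣ 23k, and as gcd(23, 37) = 1, exactly when 37 ∣ k.
The smallest positive such k is 37.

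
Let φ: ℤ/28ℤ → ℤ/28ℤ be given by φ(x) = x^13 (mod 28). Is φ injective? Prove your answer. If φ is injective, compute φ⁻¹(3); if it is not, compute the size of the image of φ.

φ(0) = 0^13 = 0.
φ(14): Repeated squaring mod 28: 14^1 ≡ 14, 14^2 ≡ 14² = 196 ≡ 0, 14^4 ≡ 0² = 0, 14^8 ≡ 0² = 0. Since 13 = 8 + 4 + 1, 14^13 ≡ 0·0·14: 0·0 = 0, then 0·14 = 0. So 14^13 ≡ 0 (mod 28).
So φ(0) = φ(14) = 0 while 0 ≠ 14, so φ is not injective.
Since φ is not injective, we determine |image(φ)|. Computing x^13 mod 28 for each x (by repeated squaring, reducing mod 28 at every step), the values φ(0), φ(1), …, φ(27) are: 0, 1, 16, 3, 4, 5, 20, 7, 8, 9, 24, 11, 12, 13, 0, 15, 16, 17, 4, 19, 20, 21, 8, 23, 24, 25, 12, 27.
The distinct values are {0, 1, 3, 4, 5, 7, 8, 9, 11, 12, 13, 15, 16, 17, 19, 20, 21, 23, 24, 25, 27}; there are 21 of them.

21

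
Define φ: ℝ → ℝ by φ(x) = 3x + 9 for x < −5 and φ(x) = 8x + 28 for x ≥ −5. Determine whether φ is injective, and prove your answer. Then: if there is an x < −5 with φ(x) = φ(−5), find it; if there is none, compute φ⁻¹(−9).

-7

Both pieces are strictly increasing (slopes 3 and 8), so each is injective on its own interval.
The left piece maps (−∞, −5) onto (−∞, −6); the right piece maps [−5, ∞) onto [−12, ∞).
These images overlap. In particular φ(−5) = −12 (right piece), and solving 3x + 9 = −12 on the left piece gives x = −7 < −5.
So φ(−7) = φ(−5) with −7 ≠ −5, and φ is not injective. This x = −7 is the requested value below −5.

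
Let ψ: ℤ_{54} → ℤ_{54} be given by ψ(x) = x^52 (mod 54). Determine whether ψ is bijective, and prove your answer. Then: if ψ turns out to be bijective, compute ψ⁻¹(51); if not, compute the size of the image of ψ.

20

ψ(0) = 0^52 = 0.
ψ(6): Repeated squaring mod 54: 6^1 ≡ 6, 6^2 ≡ 6² = 36, 6^4 ≡ 36² = 1296 ≡ 0, 6^8 ≡ 0² = 0, 6^16 ≡ 0² = 0, 6^32 ≡ 0² = 0. Since 52 = 32 + 16 + 4, 6^52 ≡ 0·0·0: 0·0 = 0, then 0·0 = 0. So 6^52 ≡ 0 (mod 54).
So ψ(0) = ψ(6) = 0 while 0 ≠ 6, therefore ψ is not injective, hence not bijective.
Since ψ is not bijective, we determine |image(ψ)|. Computing x^52 mod 54 for each x (by repeated squaring, reducing mod 54 at every step), the values ψ(0), ψ(1), …, ψ(53) are: 0, 1, 34, 27, 22, 13, 0, 43, 46, 27, 10, 25, 0, 31, 4, 27, 52, 37, 0, 19, 16, 27, 40, 49, 0, 7, 28, 27, 28, 7, 0, 49, 40, 27, 16, 19, 0, 37, 52, 27, 4, 31, 0, 25, 10, 27, 46, 43, 0, 13, 22, 27, 34, 1.
The distinct values are {0, 1, 4, 7, 10, 13, 16, 19, 22, 25, 27, 28, 31, 34, 37, 40, 43, 46, 49, 52}; there are 20 of them.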